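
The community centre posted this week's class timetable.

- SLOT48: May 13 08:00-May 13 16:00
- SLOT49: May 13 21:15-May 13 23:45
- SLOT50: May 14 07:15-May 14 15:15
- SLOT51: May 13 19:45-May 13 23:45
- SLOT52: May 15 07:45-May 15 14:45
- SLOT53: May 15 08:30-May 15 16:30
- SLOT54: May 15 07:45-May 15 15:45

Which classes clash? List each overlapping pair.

SLOT49 & SLOT51, SLOT52 & SLOT53, SLOT52 & SLOT54, SLOT53 & SLOT54

Sorted by start: SLOT48, SLOT51, SLOT49, SLOT50, SLOT52, SLOT54, SLOT53.
SLOT51 starts after SLOT48 ends — done with SLOT48.
SLOT49 starts before SLOT51 ends → SLOT51 and SLOT49 overlap.
SLOT50 starts after SLOT51 ends — done with SLOT51.
SLOT50 starts after SLOT49 ends — done with SLOT49.
SLOT52 starts after SLOT50 ends — done with SLOT50.
SLOT54 starts before SLOT52 ends → SLOT52 and SLOT54 overlap.
SLOT53 starts before SLOT52 ends → SLOT52 and SLOT53 overlap.
SLOT53 starts before SLOT54 ends → SLOT54 and SLOT53 overlap.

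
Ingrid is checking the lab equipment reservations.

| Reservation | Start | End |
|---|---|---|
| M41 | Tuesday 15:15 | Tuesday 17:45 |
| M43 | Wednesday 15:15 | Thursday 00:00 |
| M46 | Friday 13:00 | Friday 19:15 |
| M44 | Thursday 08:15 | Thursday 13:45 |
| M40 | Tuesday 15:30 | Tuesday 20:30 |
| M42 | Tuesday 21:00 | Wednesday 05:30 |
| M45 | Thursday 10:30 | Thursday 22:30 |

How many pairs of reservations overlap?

2

Sorted by start: M41, M40, M42, M43, M44, M45, M46.
M40 starts before M41 ends → M41 and M40 overlap.
M42 starts after M41 ends — done with M41.
M42 starts after M40 ends — done with M40.
M43 starts after M42 ends — done with M42.
M44 starts after M43 ends — done with M43.
M45 starts before M44 ends → M44 and M45 overlap.
M46 starts after M44 ends.
M46 starts after M45 ends.
Overlapping pairs: M40 & M41, M44 & M45 — 2 in total.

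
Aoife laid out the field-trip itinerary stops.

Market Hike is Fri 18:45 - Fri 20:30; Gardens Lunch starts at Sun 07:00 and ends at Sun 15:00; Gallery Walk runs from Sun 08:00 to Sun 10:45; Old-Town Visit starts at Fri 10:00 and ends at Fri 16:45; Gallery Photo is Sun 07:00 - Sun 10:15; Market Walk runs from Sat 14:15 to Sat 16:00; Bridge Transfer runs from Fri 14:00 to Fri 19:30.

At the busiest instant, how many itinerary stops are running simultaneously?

3

Sort all start/end points and keep a running count:
Fri 10:00 start Old-Town Visit → 1
Fri 14:00 start Bridge Transfer → 2
Fri 16:45 end Old-Town Visit → 1
Fri 18:45 start Market Hike → 2
Fri 19:30 end Bridge Transfer → 1
Fri 20:30 end Market Hike → 0
Sat 14:15 start Market Walk → 1
Sat 16:00 end Market Walk → 0
Sun 07:00 start Gallery Photo → 1
Sun 07:00 start Gardens Lunch → 2
Sun 08:00 start Gallery Walk → 3
Sun 10:15 end Gallery Photo → 2
Sun 10:45 end Gallery Walk → 1
Sun 15:00 end Gardens Lunch → 0
Peak is 3, at Sun 08:00 (Gallery Photo, Gallery Walk, Gardens Lunch).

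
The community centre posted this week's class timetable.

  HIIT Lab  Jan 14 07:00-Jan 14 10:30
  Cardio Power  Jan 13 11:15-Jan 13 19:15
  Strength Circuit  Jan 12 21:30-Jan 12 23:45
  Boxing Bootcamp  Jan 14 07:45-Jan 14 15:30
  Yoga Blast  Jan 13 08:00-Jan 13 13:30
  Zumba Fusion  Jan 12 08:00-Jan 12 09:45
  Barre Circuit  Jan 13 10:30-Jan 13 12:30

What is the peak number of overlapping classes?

3

Walk through starts and ends in time order (an end at T is processed before a start at T):
Jan 12 08:00 start Zumba Fusion → 1
Jan 12 09:45 end Zumba Fusion → 0
Jan 12 21:30 start Strength Circuit → 1
Jan 12 23:45 end Strength Circuit → 0
Jan 13 08:00 start Yoga Blast → 1
Jan 13 10:30 start Barre Circuit → 2
Jan 13 11:15 start Cardio Power → 3
Jan 13 12:30 end Barre Circuit → 2
Jan 13 13:30 end Yoga Blast → 1
Jan 13 19:15 end Cardio Power → 0
Jan 14 07:00 start HIIT Lab → 1
Jan 14 07:45 start Boxing Bootcamp → 2
Jan 14 10:30 end HIIT Lab → 1
Jan 14 15:30 end Boxing Bootcamp → 0
Peak is 3, at Jan 13 11:15 (Barre Circuit, Cardio Power, Yoga Blast).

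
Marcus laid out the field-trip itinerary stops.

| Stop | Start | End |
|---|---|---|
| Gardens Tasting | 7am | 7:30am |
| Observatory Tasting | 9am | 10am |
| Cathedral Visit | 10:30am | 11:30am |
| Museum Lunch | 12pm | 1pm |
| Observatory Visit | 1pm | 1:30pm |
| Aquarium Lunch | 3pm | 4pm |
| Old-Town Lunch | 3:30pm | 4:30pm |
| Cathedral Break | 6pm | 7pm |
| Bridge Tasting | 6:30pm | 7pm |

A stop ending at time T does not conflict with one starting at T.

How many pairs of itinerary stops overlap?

2

Sorted by start: Gardens Tasting, Observatory Tasting, Cathedral Visit, Museum Lunch, Observatory Visit, Aquarium Lunch, Old-Town Lunch, Cathedral Break, Bridge Tasting.
Observatory Tasting starts after Gardens Tasting ends — done with Gardens Tasting.
Cathedral Visit starts after Observatory Tasting ends — done with Observatory Tasting.
Museum Lunch starts after Cathedral Visit ends — done with Cathedral Visit.
Observatory Visit starts exactly when Museum Lunch ends (back-to-back, no overlap) — done with Museum Lunch.
Aquarium Lunch starts after Observatory Visit ends — done with Observatory Visit.
Old-Town Lunch starts before Aquarium Lunch ends → Aquarium Lunch and Old-Town Lunch overlap.
Cathedral Break starts after Aquarium Lunch ends — done with Aquarium Lunch.
Cathedral Break starts after Old-Town Lunch ends — done with Old-Town Lunch.
Bridge Tasting starts before Cathedral Break ends → Cathedral Break and Bridge Tasting overlap.
Overlapping pairs: Aquarium Lunch & Old-Town Lunch, Bridge Tasting & Cathedral Break — 2 in total.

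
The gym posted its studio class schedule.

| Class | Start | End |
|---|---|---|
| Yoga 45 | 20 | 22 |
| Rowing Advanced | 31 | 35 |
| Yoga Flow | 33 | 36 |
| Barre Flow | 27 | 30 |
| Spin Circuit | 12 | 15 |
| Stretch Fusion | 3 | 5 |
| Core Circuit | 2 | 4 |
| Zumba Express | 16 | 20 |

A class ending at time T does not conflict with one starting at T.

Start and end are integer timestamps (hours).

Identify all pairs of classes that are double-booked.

Core Circuit & Stretch Fusion, Rowing Advanced & Yoga Flow

Check each pair: they overlap iff neither finishes before the other starts.
Sorted by start: Core Circuit, Stretch Fusion, Spin Circuit, Zumba Express, Yoga 45, Barre Flow, Rowing Advanced, Yoga Flow.
Stretch Fusion starts before Core Circuit ends → Core Circuit and Stretch Fusion overlap.
Spin Circuit starts after Core Circuit ends — done with Core Circuit.
Spin Circuit starts after Stretch Fusion ends — done with Stretch Fusion.
Zumba Express starts after Spin Circuit ends — done with Spin Circuit.
Yoga 45 starts exactly when Zumba Express ends (back-to-back, no overlap) — done with Zumba Express.
Barre Flow starts after Yoga 45 ends — done with Yoga 45.
Rowing Advanced starts after Barre Flow ends — done with Barre Flow.
Yoga Flow starts before Rowing Advanced ends → Rowing Advanced and Yoga Flow overlap.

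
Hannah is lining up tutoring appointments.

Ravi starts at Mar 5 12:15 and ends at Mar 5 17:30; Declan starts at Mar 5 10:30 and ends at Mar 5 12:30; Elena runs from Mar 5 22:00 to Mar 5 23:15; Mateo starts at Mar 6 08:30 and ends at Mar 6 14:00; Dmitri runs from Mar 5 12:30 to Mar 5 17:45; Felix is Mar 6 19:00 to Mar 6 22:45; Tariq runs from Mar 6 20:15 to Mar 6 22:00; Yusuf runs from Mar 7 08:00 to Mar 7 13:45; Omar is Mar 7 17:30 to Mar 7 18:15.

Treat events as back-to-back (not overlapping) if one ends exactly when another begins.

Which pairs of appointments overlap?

Declan & Ravi, Dmitri & Ravi, Felix & Tariq

Sorted by start: Declan, Ravi, Dmitri, Elena, Mateo, Felix, Tariq, Yusuf, Omar.
Ravi starts before Declan ends → Declan and Ravi overlap.
Dmitri starts exactly when Declan ends (back-to-back, no overlap) — done with Declan.
Dmitri starts before Ravi ends → Ravi and Dmitri overlap.
Elena starts after Ravi ends — done with Ravi.
Elena starts after Dmitri ends — done with Dmitri.
Mateo starts after Elena ends — done with Elena.
Felix starts after Mateo ends — done with Mateo.
Tariq starts before Felix ends → Felix and Tariq overlap.
Yusuf starts after Felix ends — done with Felix.
Yusuf starts after Tariq ends — done with Tariq.
Omar starts after Yusuf ends.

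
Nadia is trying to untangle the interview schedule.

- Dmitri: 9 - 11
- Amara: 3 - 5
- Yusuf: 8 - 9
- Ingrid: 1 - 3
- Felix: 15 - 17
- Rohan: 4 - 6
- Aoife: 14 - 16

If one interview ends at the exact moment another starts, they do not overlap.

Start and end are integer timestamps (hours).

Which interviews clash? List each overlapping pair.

Amara & Rohan, Aoife & Felix

Check each pair: they overlap iff neither finishes before the other starts.
Sorted by start: Ingrid, Amara, Rohan, Yusuf, Dmitri, Aoife, Felix.
Amara starts exactly when Ingrid ends (back-to-back, no overlap) — done with Ingrid.
Rohan starts before Amara ends → Amara and Rohan overlap.
Yusuf starts after Amara ends — done with Amara.
Yusuf starts after Rohan ends — done with Rohan.
Dmitri starts exactly when Yusuf ends (back-to-back, no overlap) — done with Yusuf.
Aoife starts after Dmitri ends — done with Dmitri.
Felix starts before Aoife ends → Aoife and Felix overlap.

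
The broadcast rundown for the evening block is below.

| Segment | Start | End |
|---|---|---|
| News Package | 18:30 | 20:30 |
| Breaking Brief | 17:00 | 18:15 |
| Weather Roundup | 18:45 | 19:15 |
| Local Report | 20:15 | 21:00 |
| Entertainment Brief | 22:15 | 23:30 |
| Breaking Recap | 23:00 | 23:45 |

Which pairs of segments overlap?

Breaking Recap & Entertainment Brief, Local Report & News Package, News Package & Weather Roundup

Check each pair: they overlap iff neither finishes before the other starts.
Sorted by start: Breaking Brief, News Package, Weather Roundup, Local Report, Entertainment Brief, Breaking Recap.
News Package starts after Breaking Brief ends; Breaking Brief is clear from here.
Weather Roundup starts before News Package ends → News Package and Weather Roundup overlap.
Local Report starts before News Package ends → News Package and Local Report overlap.
Entertainment Brief starts after News Package ends; News Package is clear from here.
Local Report starts after Weather Roundup ends; Weather Roundup is clear from here.
Entertainment Brief starts after Local Report ends; Local Report is clear from here.
Breaking Recap starts before Entertainment Brief ends → Entertainment Brief and Breaking Recap overlap.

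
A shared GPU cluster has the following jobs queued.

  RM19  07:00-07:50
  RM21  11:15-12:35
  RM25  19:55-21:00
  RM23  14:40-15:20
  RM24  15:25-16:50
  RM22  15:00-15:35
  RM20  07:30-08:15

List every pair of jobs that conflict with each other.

RM19 & RM20, RM22 & RM23, RM22 & RM24

Sorted by start: RM19, RM20, RM21, RM23, RM22, RM24, RM25.
RM20 starts before RM19 ends → RM19 and RM20 overlap.
RM21 starts after RM19 ends — done with RM19.
RM21 starts after RM20 ends — done with RM20.
RM23 starts after RM21 ends — done with RM21.
RM22 starts before RM23 ends → RM23 and RM22 overlap.
RM24 starts after RM23 ends — done with RM23.
RM24 starts before RM22 ends → RM22 and RM24 overlap.
RM25 starts after RM22 ends.
RM25 starts after RM24 ends.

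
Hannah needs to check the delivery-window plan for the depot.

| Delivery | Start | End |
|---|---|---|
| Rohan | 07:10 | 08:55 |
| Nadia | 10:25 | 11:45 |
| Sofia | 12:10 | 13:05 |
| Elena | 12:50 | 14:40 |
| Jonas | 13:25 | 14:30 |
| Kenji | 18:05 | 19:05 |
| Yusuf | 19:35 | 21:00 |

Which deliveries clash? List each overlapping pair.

Sorted by start: Rohan, Nadia, Sofia, Elena, Jonas, Kenji, Yusuf.
Nadia starts after Rohan ends — done with Rohan.
Sofia starts after Nadia ends — done with Nadia.
Elena starts before Sofia ends → Sofia and Elena overlap.
Jonas starts after Sofia ends — done with Sofia.
Jonas starts before Elena ends → Elena and Jonas overlap.
Kenji starts after Elena ends — done with Elena.
Kenji starts after Jonas ends — done with Jonas.
Yusuf starts after Kenji ends.

Elena & Jonas, Elena & Sofia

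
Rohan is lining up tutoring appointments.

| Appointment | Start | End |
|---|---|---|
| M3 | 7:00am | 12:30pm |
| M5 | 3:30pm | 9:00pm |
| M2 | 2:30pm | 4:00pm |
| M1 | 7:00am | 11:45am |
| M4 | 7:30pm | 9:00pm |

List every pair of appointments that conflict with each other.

Sorted by start: M1, M3, M2, M5, M4.
M3 starts before M1 ends → M1 and M3 overlap.
M2 starts after M1 ends; M1 is clear from here.
M2 starts after M3 ends; M3 is clear from here.
M5 starts before M2 ends → M2 and M5 overlap.
M4 starts after M2 ends.
M4 starts before M5 ends → M5 and M4 overlap.

M1 & M3, M2 & M5, M4 & M5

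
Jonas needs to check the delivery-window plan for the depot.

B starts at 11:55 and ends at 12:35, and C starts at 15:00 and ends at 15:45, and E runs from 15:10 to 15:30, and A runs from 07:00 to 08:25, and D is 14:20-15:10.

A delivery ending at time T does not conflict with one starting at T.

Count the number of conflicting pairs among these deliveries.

Sorted by start: A, B, D, C, E.
B starts after A ends — done with A.
D starts after B ends — done with B.
C starts before D ends → D and C overlap.
E starts exactly when D ends (back-to-back, no overlap).
E starts before C ends → C and E overlap.
Overlapping pairs: C & D, C & E — 2 in total.

2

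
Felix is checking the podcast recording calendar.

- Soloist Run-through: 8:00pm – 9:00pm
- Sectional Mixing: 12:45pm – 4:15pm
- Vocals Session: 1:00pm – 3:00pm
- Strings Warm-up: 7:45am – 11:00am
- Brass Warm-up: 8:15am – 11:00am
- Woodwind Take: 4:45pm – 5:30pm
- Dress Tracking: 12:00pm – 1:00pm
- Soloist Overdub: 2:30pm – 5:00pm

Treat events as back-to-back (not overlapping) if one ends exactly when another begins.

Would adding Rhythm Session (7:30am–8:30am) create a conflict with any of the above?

Strings Warm-up: starts 7:45am before Rhythm Session ends 8:30am, and ends 11:00am after Rhythm Session starts 7:30am → overlap.
Brass Warm-up: starts 8:15am before Rhythm Session ends 8:30am, and ends 11:00am after Rhythm Session starts 7:30am → overlap.
Dress Tracking: starts 12:00pm at or after Rhythm Session ends 8:30am → clear.
Sectional Mixing: starts 12:45pm at or after Rhythm Session ends 8:30am → clear.
Vocals Session: starts 1:00pm at or after Rhythm Session ends 8:30am → clear.
Soloist Overdub: starts 2:30pm at or after Rhythm Session ends 8:30am → clear.
Woodwind Take: starts 4:45pm at or after Rhythm Session ends 8:30am → clear.
Soloist Run-through: starts 8:00pm at or after Rhythm Session ends 8:30am → clear.
Rhythm Session overlaps Strings Warm-up, Brass Warm-up.

Yes — it overlaps Brass Warm-up, Strings Warm-up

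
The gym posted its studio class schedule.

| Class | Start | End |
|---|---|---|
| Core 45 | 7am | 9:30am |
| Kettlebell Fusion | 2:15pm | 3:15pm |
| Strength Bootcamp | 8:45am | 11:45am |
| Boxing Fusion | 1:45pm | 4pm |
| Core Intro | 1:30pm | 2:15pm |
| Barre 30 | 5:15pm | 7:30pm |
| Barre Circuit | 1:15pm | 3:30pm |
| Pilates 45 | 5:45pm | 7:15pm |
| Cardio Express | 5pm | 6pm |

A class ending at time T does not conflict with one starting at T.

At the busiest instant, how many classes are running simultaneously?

3

Sort all start/end points and keep a running count:
7am start Core 45 → 1
8:45am start Strength Bootcamp → 2
9:30am end Core 45 → 1
11:45am end Strength Bootcamp → 0
1:15pm start Barre Circuit → 1
1:30pm start Core Intro → 2
1:45pm start Boxing Fusion → 3
2:15pm end Core Intro → 2
2:15pm start Kettlebell Fusion → 3
3:15pm end Kettlebell Fusion → 2
3:30pm end Barre Circuit → 1
4pm end Boxing Fusion → 0
5pm start Cardio Express → 1
5:15pm start Barre 30 → 2
5:45pm start Pilates 45 → 3
6pm end Cardio Express → 2
7:15pm end Pilates 45 → 1
7:30pm end Barre 30 → 0
Peak is 3, at 1:45pm (Barre Circuit, Boxing Fusion, Core Intro).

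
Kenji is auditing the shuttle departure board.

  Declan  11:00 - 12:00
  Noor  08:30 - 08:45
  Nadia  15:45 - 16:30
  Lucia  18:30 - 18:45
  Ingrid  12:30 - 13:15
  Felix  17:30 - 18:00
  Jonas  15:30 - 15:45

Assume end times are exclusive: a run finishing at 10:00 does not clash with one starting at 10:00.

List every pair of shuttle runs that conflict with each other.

none

Sorted by start: Noor, Declan, Ingrid, Jonas, Nadia, Felix, Lucia.
Declan starts after Noor ends, so Noor has no further overlaps.
Ingrid starts after Declan ends, so Declan has no further overlaps.
Jonas starts after Ingrid ends, so Ingrid has no further overlaps.
Nadia starts exactly when Jonas ends (back-to-back, no overlap), so Jonas has no further overlaps.
Felix starts after Nadia ends, so Nadia has no further overlaps.
Lucia starts after Felix ends.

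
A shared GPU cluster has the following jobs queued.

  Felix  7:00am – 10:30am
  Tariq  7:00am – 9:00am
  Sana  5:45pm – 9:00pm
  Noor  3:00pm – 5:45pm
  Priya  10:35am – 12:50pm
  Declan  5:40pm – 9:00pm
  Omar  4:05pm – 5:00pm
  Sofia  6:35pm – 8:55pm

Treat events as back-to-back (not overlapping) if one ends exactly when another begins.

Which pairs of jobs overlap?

Declan & Noor, Declan & Sana, Declan & Sofia, Felix & Tariq, Noor & Omar, Sana & Sofia

Sorted by start: Felix, Tariq, Priya, Noor, Omar, Declan, Sana, Sofia.
Tariq starts before Felix ends → Felix and Tariq overlap.
Priya starts after Felix ends, so Felix has no further overlaps.
Priya starts after Tariq ends, so Tariq has no further overlaps.
Noor starts after Priya ends, so Priya has no further overlaps.
Omar starts before Noor ends → Noor and Omar overlap.
Declan starts before Noor ends → Noor and Declan overlap.
Sana starts exactly when Noor ends (back-to-back, no overlap), so Noor has no further overlaps.
Declan starts after Omar ends, so Omar has no further overlaps.
Sana starts before Declan ends → Declan and Sana overlap.
Sofia starts before Declan ends → Declan and Sofia overlap.
Sofia starts before Sana ends → Sana and Sofia overlap.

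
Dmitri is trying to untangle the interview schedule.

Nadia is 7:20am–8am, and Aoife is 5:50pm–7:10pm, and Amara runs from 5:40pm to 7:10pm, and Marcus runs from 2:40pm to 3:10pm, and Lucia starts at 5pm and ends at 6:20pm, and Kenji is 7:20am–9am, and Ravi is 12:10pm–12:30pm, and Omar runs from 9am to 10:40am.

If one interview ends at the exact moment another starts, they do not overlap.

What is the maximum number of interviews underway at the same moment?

Sort all start/end points and keep a running count:
7:20am start Kenji → 1
7:20am start Nadia → 2
8am end Nadia → 1
9am end Kenji → 0
9am start Omar → 1
10:40am end Omar → 0
12:10pm start Ravi → 1
12:30pm end Ravi → 0
2:40pm start Marcus → 1
3:10pm end Marcus → 0
5pm start Lucia → 1
5:40pm start Amara → 2
5:50pm start Aoife → 3
6:20pm end Lucia → 2
7:10pm end Amara → 1
7:10pm end Aoife → 0
Peak is 3, at 5:50pm (Amara, Aoife, Lucia).

3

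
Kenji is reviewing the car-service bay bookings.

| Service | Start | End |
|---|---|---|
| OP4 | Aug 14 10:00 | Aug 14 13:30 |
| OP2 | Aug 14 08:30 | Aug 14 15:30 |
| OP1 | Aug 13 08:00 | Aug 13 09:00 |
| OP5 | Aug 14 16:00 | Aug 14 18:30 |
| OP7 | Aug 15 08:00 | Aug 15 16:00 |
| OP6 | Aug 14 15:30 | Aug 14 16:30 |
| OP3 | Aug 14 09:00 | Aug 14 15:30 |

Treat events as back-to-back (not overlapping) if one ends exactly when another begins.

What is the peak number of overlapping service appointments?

3

Sweep the timeline, counting +1 at each start and −1 at each end (ends before starts at a tie):
Aug 13 08:00 start OP1 → 1
Aug 13 09:00 end OP1 → 0
Aug 14 08:30 start OP2 → 1
Aug 14 09:00 start OP3 → 2
Aug 14 10:00 start OP4 → 3
Aug 14 13:30 end OP4 → 2
Aug 14 15:30 end OP2 → 1
Aug 14 15:30 end OP3 → 0
Aug 14 15:30 start OP6 → 1
Aug 14 16:00 start OP5 → 2
Aug 14 16:30 end OP6 → 1
Aug 14 18:30 end OP5 → 0
Aug 15 08:00 start OP7 → 1
Aug 15 16:00 end OP7 → 0
Peak is 3, at Aug 14 10:00 (OP2, OP3, OP4).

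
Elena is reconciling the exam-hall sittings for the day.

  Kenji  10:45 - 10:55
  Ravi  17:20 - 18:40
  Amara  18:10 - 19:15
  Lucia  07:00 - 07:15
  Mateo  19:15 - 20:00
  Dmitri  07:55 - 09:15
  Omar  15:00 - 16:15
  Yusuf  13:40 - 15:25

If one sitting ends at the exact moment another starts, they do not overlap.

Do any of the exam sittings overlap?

Yes

Sorted by start: Lucia, Dmitri, Kenji, Yusuf, Omar, Ravi, Amara, Mateo.
Dmitri starts after Lucia ends, so nothing later overlaps Lucia either.
Kenji starts after Dmitri ends, so nothing later overlaps Dmitri either.
Yusuf starts after Kenji ends, so nothing later overlaps Kenji either.
Omar starts before Yusuf ends → Yusuf and Omar overlap.
That's a conflict, so the schedule is not conflict-free.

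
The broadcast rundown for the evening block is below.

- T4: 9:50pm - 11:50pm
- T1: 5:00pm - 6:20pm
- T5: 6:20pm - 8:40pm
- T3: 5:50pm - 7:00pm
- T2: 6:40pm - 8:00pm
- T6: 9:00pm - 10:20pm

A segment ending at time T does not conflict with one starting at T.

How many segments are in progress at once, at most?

Walk through starts and ends in time order (an end at T is processed before a start at T):
5:00pm start T1 → 1
5:50pm start T3 → 2
6:20pm end T1 → 1
6:20pm start T5 → 2
6:40pm start T2 → 3
7:00pm end T3 → 2
8:00pm end T2 → 1
8:40pm end T5 → 0
9:00pm start T6 → 1
9:50pm start T4 → 2
10:20pm end T6 → 1
11:50pm end T4 → 0
Peak is 3, at 6:40pm (T2, T3, T5).

3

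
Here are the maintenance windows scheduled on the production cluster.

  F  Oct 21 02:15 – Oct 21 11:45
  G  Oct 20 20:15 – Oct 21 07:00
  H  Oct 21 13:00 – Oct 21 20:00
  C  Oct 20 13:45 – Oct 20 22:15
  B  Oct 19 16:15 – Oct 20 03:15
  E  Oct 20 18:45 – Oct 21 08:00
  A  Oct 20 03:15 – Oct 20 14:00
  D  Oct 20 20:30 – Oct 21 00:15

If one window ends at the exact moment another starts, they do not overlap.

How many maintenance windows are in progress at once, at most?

Sort all start/end points and keep a running count:
Oct 19 16:15 start B → 1
Oct 20 03:15 end B → 0
Oct 20 03:15 start A → 1
Oct 20 13:45 start C → 2
Oct 20 14:00 end A → 1
Oct 20 18:45 start E → 2
Oct 20 20:15 start G → 3
Oct 20 20:30 start D → 4
Oct 20 22:15 end C → 3
Oct 21 00:15 end D → 2
Oct 21 02:15 start F → 3
Oct 21 07:00 end G → 2
Oct 21 08:00 end E → 1
Oct 21 11:45 end F → 0
Oct 21 13:00 start H → 1
Oct 21 20:00 end H → 0
Peak is 4, at Oct 20 20:30 (C, D, E, G).

4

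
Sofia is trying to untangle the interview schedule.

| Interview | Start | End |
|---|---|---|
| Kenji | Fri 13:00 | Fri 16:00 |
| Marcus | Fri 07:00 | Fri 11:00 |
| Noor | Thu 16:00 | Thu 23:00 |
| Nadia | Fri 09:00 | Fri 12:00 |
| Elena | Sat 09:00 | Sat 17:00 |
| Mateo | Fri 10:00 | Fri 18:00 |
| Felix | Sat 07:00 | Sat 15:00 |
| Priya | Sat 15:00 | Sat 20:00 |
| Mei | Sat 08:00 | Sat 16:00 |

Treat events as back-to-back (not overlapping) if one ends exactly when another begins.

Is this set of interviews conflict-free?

No

Check each pair: they overlap iff neither finishes before the other starts.
Sorted by start: Noor, Marcus, Nadia, Mateo, Kenji, Felix, Mei, Elena, Priya.
Marcus starts after Noor ends, so nothing later overlaps Noor either.
Nadia starts before Marcus ends → Marcus and Nadia overlap.
That's a conflict, so the schedule is not conflict-free.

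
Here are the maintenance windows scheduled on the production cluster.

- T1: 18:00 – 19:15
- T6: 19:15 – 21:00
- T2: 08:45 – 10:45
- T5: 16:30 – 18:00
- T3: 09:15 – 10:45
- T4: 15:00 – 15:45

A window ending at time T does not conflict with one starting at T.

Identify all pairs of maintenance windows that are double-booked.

T2 & T3

Check each pair: they overlap iff neither finishes before the other starts.
Sorted by start: T2, T3, T4, T5, T1, T6.
T3 starts before T2 ends → T2 and T3 overlap.
T4 starts after T2 ends, so T2 has no further overlaps.
T4 starts after T3 ends, so T3 has no further overlaps.
T5 starts after T4 ends, so T4 has no further overlaps.
T1 starts exactly when T5 ends (back-to-back, no overlap), so T5 has no further overlaps.
T6 starts exactly when T1 ends (back-to-back, no overlap).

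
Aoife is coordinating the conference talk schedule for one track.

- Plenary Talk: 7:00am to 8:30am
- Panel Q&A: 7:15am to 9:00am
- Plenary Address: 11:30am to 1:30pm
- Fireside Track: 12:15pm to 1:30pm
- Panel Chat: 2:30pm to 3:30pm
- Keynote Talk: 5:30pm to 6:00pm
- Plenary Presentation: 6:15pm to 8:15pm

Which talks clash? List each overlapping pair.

Check each pair: they overlap iff neither finishes before the other starts.
Sorted by start: Plenary Talk, Panel Q&A, Plenary Address, Fireside Track, Panel Chat, Keynote Talk, Plenary Presentation.
Panel Q&A starts before Plenary Talk ends → Plenary Talk and Panel Q&A overlap.
Plenary Address starts after Plenary Talk ends, so nothing later overlaps Plenary Talk either.
Plenary Address starts after Panel Q&A ends, so nothing later overlaps Panel Q&A either.
Fireside Track starts before Plenary Address ends → Plenary Address and Fireside Track overlap.
Panel Chat starts after Plenary Address ends, so nothing later overlaps Plenary Address either.
Panel Chat starts after Fireside Track ends, so nothing later overlaps Fireside Track either.
Keynote Talk starts after Panel Chat ends, so nothing later overlaps Panel Chat either.
Plenary Presentation starts after Keynote Talk ends.

Fireside Track & Plenary Address, Panel Q&A & Plenary Talk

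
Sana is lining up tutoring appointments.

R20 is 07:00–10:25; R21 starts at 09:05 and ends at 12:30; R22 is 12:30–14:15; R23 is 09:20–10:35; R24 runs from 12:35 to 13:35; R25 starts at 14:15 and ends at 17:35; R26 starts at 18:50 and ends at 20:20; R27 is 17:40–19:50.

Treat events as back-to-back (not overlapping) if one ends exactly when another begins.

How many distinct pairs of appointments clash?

Sorted by start: R20, R21, R23, R22, R24, R25, R27, R26.
R21 starts before R20 ends → R20 and R21 overlap.
R23 starts before R20 ends → R20 and R23 overlap.
R22 starts after R20 ends — done with R20.
R23 starts before R21 ends → R21 and R23 overlap.
R22 starts exactly when R21 ends (back-to-back, no overlap) — done with R21.
R22 starts after R23 ends — done with R23.
R24 starts before R22 ends → R22 and R24 overlap.
R25 starts exactly when R22 ends (back-to-back, no overlap) — done with R22.
R25 starts after R24 ends — done with R24.
R27 starts after R25 ends — done with R25.
R26 starts before R27 ends → R27 and R26 overlap.
Overlapping pairs: R20 & R21, R20 & R23, R21 & R23, R22 & R24, R26 & R27 — 5 in total.

5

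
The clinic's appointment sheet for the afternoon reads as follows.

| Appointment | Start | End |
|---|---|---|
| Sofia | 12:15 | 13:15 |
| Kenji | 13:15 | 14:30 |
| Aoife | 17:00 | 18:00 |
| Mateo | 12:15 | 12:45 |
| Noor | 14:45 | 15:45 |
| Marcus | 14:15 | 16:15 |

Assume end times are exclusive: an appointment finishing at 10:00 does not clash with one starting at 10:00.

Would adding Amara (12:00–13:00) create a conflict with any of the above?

Mateo: starts 12:15 before Amara ends 13:00, and ends 12:45 after Amara starts 12:00 → overlap.
Sofia: starts 12:15 before Amara ends 13:00, and ends 13:15 after Amara starts 12:00 → overlap.
Kenji: starts 13:15 at or after Amara ends 13:00 → clear.
Marcus: starts 14:15 at or after Amara ends 13:00 → clear.
Noor: starts 14:45 at or after Amara ends 13:00 → clear.
Aoife: starts 17:00 at or after Amara ends 13:00 → clear.
Amara overlaps Mateo, Sofia.

Yes — it overlaps Mateo, Sofia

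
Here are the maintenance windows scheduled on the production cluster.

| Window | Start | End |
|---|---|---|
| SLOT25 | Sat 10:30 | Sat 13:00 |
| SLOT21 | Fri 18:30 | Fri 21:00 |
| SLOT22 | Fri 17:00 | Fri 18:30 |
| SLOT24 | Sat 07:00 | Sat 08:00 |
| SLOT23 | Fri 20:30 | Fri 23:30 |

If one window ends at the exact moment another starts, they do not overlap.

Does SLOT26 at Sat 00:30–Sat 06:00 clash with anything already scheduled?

No — it doesn't clash with anything

SLOT22: ends Fri 18:30 at or before SLOT26 starts Sat 00:30 → clear.
SLOT21: ends Fri 21:00 at or before SLOT26 starts Sat 00:30 → clear.
SLOT23: ends Fri 23:30 at or before SLOT26 starts Sat 00:30 → clear.
SLOT24: starts Sat 07:00 at or after SLOT26 ends Sat 06:00 → clear.
SLOT25: starts Sat 10:30 at or after SLOT26 ends Sat 06:00 → clear.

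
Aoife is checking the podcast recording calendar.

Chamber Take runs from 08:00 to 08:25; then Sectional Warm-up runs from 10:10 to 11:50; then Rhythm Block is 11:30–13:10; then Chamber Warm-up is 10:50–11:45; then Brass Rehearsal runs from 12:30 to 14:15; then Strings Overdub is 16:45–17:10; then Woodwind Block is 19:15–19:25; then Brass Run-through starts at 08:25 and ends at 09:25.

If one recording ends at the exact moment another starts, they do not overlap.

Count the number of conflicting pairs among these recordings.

Check each pair: they overlap iff neither finishes before the other starts.
Sorted by start: Chamber Take, Brass Run-through, Sectional Warm-up, Chamber Warm-up, Rhythm Block, Brass Rehearsal, Strings Overdub, Woodwind Block.
Brass Run-through starts exactly when Chamber Take ends (back-to-back, no overlap); Chamber Take is clear from here.
Sectional Warm-up starts after Brass Run-through ends; Brass Run-through is clear from here.
Chamber Warm-up starts before Sectional Warm-up ends → Sectional Warm-up and Chamber Warm-up overlap.
Rhythm Block starts before Sectional Warm-up ends → Sectional Warm-up and Rhythm Block overlap.
Brass Rehearsal starts after Sectional Warm-up ends; Sectional Warm-up is clear from here.
Rhythm Block starts before Chamber Warm-up ends → Chamber Warm-up and Rhythm Block overlap.
Brass Rehearsal starts after Chamber Warm-up ends; Chamber Warm-up is clear from here.
Brass Rehearsal starts before Rhythm Block ends → Rhythm Block and Brass Rehearsal overlap.
Strings Overdub starts after Rhythm Block ends; Rhythm Block is clear from here.
Strings Overdub starts after Brass Rehearsal ends; Brass Rehearsal is clear from here.
Woodwind Block starts after Strings Overdub ends.
Overlapping pairs: Brass Rehearsal & Rhythm Block, Chamber Warm-up & Rhythm Block, Chamber Warm-up & Sectional Warm-up, Rhythm Block & Sectional Warm-up — 4 in total.

4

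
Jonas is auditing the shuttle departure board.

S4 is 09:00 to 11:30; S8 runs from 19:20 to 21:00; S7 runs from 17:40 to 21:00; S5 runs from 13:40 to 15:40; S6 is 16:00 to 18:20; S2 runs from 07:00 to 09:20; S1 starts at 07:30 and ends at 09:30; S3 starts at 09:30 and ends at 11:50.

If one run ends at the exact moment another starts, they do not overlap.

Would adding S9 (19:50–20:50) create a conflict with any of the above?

S2: ends 09:20 at or before S9 starts 19:50 → clear.
S1: ends 09:30 at or before S9 starts 19:50 → clear.
S4: ends 11:30 at or before S9 starts 19:50 → clear.
S3: ends 11:50 at or before S9 starts 19:50 → clear.
S5: ends 15:40 at or before S9 starts 19:50 → clear.
S6: ends 18:20 at or before S9 starts 19:50 → clear.
S7: starts 17:40 before S9 ends 20:50, and ends 21:00 after S9 starts 19:50 → overlap.
S8: starts 19:20 before S9 ends 20:50, and ends 21:00 after S9 starts 19:50 → overlap.
S9 overlaps S7, S8.

Yes — it overlaps S7, S8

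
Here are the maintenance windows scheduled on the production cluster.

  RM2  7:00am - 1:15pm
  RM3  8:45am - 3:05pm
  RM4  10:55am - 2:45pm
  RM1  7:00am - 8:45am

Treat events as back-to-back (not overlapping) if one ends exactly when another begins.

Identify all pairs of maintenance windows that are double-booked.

RM1 & RM2, RM2 & RM3, RM2 & RM4, RM3 & RM4

Sorted by start: RM1, RM2, RM3, RM4.
RM2 starts before RM1 ends → RM1 and RM2 overlap.
RM3 starts exactly when RM1 ends (back-to-back, no overlap); RM1 is clear from here.
RM3 starts before RM2 ends → RM2 and RM3 overlap.
RM4 starts before RM2 ends → RM2 and RM4 overlap.
RM4 starts before RM3 ends → RM3 and RM4 overlap.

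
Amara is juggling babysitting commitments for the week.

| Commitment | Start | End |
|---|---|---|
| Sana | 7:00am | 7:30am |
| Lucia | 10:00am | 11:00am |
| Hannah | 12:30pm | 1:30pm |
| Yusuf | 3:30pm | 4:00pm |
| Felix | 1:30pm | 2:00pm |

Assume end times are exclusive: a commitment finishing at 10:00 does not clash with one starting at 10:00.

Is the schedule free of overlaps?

Yes

Check each pair: they overlap iff neither finishes before the other starts.
Sorted by start: Sana, Lucia, Hannah, Felix, Yusuf.
Lucia starts after Sana ends — done with Sana.
Hannah starts after Lucia ends — done with Lucia.
Felix starts exactly when Hannah ends (back-to-back, no overlap) — done with Hannah.
Yusuf starts after Felix ends.
Every pair is clear; the schedule has no overlaps.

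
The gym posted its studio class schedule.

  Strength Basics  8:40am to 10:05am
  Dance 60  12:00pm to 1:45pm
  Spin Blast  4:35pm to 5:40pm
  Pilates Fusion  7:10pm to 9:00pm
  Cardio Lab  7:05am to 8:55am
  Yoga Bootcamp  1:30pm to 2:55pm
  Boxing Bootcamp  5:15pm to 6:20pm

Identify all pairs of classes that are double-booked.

Sorted by start: Cardio Lab, Strength Basics, Dance 60, Yoga Bootcamp, Spin Blast, Boxing Bootcamp, Pilates Fusion.
Strength Basics starts before Cardio Lab ends → Cardio Lab and Strength Basics overlap.
Dance 60 starts after Cardio Lab ends; Cardio Lab is clear from here.
Dance 60 starts after Strength Basics ends; Strength Basics is clear from here.
Yoga Bootcamp starts before Dance 60 ends → Dance 60 and Yoga Bootcamp overlap.
Spin Blast starts after Dance 60 ends; Dance 60 is clear from here.
Spin Blast starts after Yoga Bootcamp ends; Yoga Bootcamp is clear from here.
Boxing Bootcamp starts before Spin Blast ends → Spin Blast and Boxing Bootcamp overlap.
Pilates Fusion starts after Spin Blast ends.
Pilates Fusion starts after Boxing Bootcamp ends.

Boxing Bootcamp & Spin Blast, Cardio Lab & Strength Basics, Dance 60 & Yoga Bootcamp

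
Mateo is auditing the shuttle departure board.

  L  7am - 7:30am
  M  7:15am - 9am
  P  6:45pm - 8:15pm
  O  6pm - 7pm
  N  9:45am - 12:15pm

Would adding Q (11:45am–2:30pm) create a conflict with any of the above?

Yes — it overlaps N

L: ends 7:30am at or before Q starts 11:45am → clear.
M: ends 9am at or before Q starts 11:45am → clear.
N: starts 9:45am before Q ends 2:30pm, and ends 12:15pm after Q starts 11:45am → overlap.
O: starts 6pm at or after Q ends 2:30pm → clear.
P: starts 6:45pm at or after Q ends 2:30pm → clear.
Q overlaps N.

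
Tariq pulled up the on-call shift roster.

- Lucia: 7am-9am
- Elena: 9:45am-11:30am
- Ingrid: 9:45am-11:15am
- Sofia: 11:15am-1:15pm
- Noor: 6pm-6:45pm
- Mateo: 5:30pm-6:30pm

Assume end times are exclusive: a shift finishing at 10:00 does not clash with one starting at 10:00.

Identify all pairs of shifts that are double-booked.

Sorted by start: Lucia, Elena, Ingrid, Sofia, Mateo, Noor.
Elena starts after Lucia ends, so Lucia has no further overlaps.
Ingrid starts before Elena ends → Elena and Ingrid overlap.
Sofia starts before Elena ends → Elena and Sofia overlap.
Mateo starts after Elena ends, so Elena has no further overlaps.
Sofia starts exactly when Ingrid ends (back-to-back, no overlap), so Ingrid has no further overlaps.
Mateo starts after Sofia ends, so Sofia has no further overlaps.
Noor starts before Mateo ends → Mateo and Noor overlap.

Elena & Ingrid, Elena & Sofia, Mateo & Noor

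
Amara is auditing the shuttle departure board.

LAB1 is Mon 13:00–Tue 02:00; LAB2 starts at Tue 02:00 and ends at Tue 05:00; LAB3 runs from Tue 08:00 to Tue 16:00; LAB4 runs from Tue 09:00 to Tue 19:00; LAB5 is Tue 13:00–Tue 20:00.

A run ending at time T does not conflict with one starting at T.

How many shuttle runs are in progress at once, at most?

3

Sort all start/end points and keep a running count:
Mon 13:00 start LAB1 → 1
Tue 02:00 end LAB1 → 0
Tue 02:00 start LAB2 → 1
Tue 05:00 end LAB2 → 0
Tue 08:00 start LAB3 → 1
Tue 09:00 start LAB4 → 2
Tue 13:00 start LAB5 → 3
Tue 16:00 end LAB3 → 2
Tue 19:00 end LAB4 → 1
Tue 20:00 end LAB5 → 0
Peak is 3, at Tue 13:00 (LAB3, LAB4, LAB5).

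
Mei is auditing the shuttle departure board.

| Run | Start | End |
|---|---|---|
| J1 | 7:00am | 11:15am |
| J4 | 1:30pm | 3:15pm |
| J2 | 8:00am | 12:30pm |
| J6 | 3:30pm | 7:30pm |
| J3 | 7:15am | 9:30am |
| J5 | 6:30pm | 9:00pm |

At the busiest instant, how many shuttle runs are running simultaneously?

Walk through starts and ends in time order (an end at T is processed before a start at T):
7:00am start J1 → 1
7:15am start J3 → 2
8:00am start J2 → 3
9:30am end J3 → 2
11:15am end J1 → 1
12:30pm end J2 → 0
1:30pm start J4 → 1
3:15pm end J4 → 0
3:30pm start J6 → 1
6:30pm start J5 → 2
7:30pm end J6 → 1
9:00pm end J5 → 0
Peak is 3, at 8:00am (J1, J2, J3).

3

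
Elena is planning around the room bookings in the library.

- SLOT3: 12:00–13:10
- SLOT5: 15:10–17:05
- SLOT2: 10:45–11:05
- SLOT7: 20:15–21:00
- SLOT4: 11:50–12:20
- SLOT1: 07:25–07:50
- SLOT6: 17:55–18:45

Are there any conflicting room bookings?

Yes

Sorted by start: SLOT1, SLOT2, SLOT4, SLOT3, SLOT5, SLOT6, SLOT7.
SLOT2 starts after SLOT1 ends, so nothing later overlaps SLOT1 either.
SLOT4 starts after SLOT2 ends, so nothing later overlaps SLOT2 either.
SLOT3 starts before SLOT4 ends → SLOT4 and SLOT3 overlap.
That's a conflict, so the schedule is not conflict-free.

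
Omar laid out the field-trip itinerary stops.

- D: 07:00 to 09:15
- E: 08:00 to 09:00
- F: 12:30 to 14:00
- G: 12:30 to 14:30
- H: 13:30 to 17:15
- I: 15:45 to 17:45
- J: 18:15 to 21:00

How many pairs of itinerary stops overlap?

Sorted by start: D, E, F, G, H, I, J.
E starts before D ends → D and E overlap.
F starts after D ends, so D has no further overlaps.
F starts after E ends, so E has no further overlaps.
G starts before F ends → F and G overlap.
H starts before F ends → F and H overlap.
I starts after F ends, so F has no further overlaps.
H starts before G ends → G and H overlap.
I starts after G ends, so G has no further overlaps.
I starts before H ends → H and I overlap.
J starts after H ends.
J starts after I ends.
Overlapping pairs: D & E, F & G, F & H, G & H, H & I — 5 in total.

5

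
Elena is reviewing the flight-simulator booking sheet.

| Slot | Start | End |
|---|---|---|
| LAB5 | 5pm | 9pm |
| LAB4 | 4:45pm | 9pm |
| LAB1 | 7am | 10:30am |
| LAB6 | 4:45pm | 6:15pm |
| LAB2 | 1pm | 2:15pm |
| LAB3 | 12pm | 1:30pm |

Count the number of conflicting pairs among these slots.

4

Sorted by start: LAB1, LAB3, LAB2, LAB4, LAB6, LAB5.
LAB3 starts after LAB1 ends, so nothing later overlaps LAB1 either.
LAB2 starts before LAB3 ends → LAB3 and LAB2 overlap.
LAB4 starts after LAB3 ends, so nothing later overlaps LAB3 either.
LAB4 starts after LAB2 ends, so nothing later overlaps LAB2 either.
LAB6 starts before LAB4 ends → LAB4 and LAB6 overlap.
LAB5 starts before LAB4 ends → LAB4 and LAB5 overlap.
LAB5 starts before LAB6 ends → LAB6 and LAB5 overlap.
Overlapping pairs: LAB2 & LAB3, LAB4 & LAB5, LAB4 & LAB6, LAB5 & LAB6 — 4 in total.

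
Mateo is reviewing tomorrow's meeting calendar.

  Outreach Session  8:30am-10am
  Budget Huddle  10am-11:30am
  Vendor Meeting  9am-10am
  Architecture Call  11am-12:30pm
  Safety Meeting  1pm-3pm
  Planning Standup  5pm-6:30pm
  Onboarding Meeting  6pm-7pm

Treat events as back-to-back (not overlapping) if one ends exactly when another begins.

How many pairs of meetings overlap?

Sorted by start: Outreach Session, Vendor Meeting, Budget Huddle, Architecture Call, Safety Meeting, Planning Standup, Onboarding Meeting.
Vendor Meeting starts before Outreach Session ends → Outreach Session and Vendor Meeting overlap.
Budget Huddle starts exactly when Outreach Session ends (back-to-back, no overlap) — done with Outreach Session.
Budget Huddle starts exactly when Vendor Meeting ends (back-to-back, no overlap) — done with Vendor Meeting.
Architecture Call starts before Budget Huddle ends → Budget Huddle and Architecture Call overlap.
Safety Meeting starts after Budget Huddle ends — done with Budget Huddle.
Safety Meeting starts after Architecture Call ends — done with Architecture Call.
Planning Standup starts after Safety Meeting ends — done with Safety Meeting.
Onboarding Meeting starts before Planning Standup ends → Planning Standup and Onboarding Meeting overlap.
Overlapping pairs: Architecture Call & Budget Huddle, Onboarding Meeting & Planning Standup, Outreach Session & Vendor Meeting — 3 in total.

3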